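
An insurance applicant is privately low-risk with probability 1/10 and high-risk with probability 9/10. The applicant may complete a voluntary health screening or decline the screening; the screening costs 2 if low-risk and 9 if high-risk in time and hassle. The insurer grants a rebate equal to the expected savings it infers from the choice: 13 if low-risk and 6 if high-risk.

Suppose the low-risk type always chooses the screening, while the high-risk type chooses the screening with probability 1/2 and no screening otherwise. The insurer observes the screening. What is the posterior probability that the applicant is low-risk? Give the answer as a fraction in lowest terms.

P(the screening) = (1/10)·1 + (9/10)·(1/2) = 11/20.
By Bayes' rule, P(low-risk | the screening) = (1/10) / (11/20) = 2/11.

2/11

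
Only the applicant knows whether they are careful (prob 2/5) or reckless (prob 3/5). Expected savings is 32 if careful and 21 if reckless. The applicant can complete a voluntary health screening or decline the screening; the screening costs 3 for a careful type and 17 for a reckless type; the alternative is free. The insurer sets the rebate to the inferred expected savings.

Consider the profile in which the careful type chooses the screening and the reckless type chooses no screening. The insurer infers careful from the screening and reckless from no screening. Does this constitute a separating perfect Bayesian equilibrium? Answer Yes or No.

Yes

Under these beliefs, the screening earns rebate 32 and no screening earns rebate 21.
careful: the screening nets 32 − 3 = 29; no screening nets 21. careful prefers the screening.
reckless: the screening nets 32 − 17 = 15; no screening nets 21. reckless prefers no screening.
Neither type deviates, so the separating profile is an equilibrium.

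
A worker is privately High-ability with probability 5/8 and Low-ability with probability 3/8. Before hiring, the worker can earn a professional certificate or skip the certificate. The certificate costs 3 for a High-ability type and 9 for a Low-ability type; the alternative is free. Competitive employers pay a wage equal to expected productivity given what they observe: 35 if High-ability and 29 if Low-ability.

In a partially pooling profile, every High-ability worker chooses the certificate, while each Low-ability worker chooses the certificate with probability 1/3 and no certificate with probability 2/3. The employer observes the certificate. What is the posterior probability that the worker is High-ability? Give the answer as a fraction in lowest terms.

P(the certificate) = (5/8)·1 + (3/8)·(1/3) = 3/4.
By Bayes' rule, P(High-ability | the certificate) = (5/8) / (3/4) = 5/6.

5/6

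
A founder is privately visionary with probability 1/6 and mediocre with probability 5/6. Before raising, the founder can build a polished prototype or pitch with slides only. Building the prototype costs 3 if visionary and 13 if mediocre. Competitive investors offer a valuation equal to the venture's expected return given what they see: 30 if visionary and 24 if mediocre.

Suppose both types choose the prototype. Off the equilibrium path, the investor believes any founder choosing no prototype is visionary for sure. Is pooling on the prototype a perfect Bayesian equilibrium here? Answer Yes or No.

No

On path, the investor holds the prior and pays 1/6·30 + 5/6·24 = 25. Off path (no prototype), believing visionary, it pays 30.
visionary: the prototype nets 25 − 3 = 22; no prototype nets 30. visionary would deviate.
mediocre: the prototype nets 25 − 13 = 12; no prototype nets 30. mediocre would deviate.
A type deviates, so pooling fails.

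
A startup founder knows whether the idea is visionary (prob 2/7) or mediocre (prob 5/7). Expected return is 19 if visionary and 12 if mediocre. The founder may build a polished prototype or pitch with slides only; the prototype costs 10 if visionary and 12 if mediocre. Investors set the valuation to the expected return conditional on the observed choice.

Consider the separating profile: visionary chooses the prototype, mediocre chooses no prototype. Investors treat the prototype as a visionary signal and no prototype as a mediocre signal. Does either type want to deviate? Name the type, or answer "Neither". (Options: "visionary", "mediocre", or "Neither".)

The prototype pays 19; no prototype pays 12.
visionary: assigned the prototype, nets 19 − 10 = 9; deviating to no prototype nets 12.
mediocre: assigned no prototype, nets 12; deviating to the prototype nets 19 − 12 = 7.
The visionary type gains 3 by deviating.

visionary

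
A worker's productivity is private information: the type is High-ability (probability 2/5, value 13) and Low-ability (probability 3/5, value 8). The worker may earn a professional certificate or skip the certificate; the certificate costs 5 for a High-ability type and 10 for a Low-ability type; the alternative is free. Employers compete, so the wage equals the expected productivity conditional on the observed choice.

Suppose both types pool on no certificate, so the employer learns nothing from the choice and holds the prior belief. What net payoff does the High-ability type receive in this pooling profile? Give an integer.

10

Pooled wage = 2/5·13 + 3/5·8 = 10.
High-ability pays no cost for no certificate, so net payoff = 10.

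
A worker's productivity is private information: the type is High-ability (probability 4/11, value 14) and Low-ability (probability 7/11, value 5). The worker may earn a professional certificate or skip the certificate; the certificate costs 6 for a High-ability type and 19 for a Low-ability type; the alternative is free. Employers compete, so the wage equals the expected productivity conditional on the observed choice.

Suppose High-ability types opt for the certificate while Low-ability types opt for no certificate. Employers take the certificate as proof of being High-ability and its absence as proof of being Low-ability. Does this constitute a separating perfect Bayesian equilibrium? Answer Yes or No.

Yes

Under these beliefs, the certificate earns wage 14 and no certificate earns wage 5.
High-ability: the certificate nets 14 − 6 = 8; no certificate nets 5. High-ability prefers the certificate.
Low-ability: the certificate nets 14 − 19 = -5; no certificate nets 5. Low-ability prefers no certificate.
Neither type deviates, so the separating profile is an equilibrium.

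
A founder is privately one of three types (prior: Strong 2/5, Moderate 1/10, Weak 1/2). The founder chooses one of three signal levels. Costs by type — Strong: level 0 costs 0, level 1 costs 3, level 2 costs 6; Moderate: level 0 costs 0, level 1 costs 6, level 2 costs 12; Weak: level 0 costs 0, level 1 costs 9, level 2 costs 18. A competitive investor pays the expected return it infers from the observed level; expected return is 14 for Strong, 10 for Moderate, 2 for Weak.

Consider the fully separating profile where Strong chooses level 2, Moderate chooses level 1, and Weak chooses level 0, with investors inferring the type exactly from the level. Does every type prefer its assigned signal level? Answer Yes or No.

Separating valuations: level 2 → 14, level 1 → 10, level 0 → 2.
Strong (assigned level 2): level 0: 2 − 0 = 2; level 1: 10 − 3 = 7; level 2: 14 − 6 = 8. Strong stays.
Moderate (assigned level 1): level 0: 2 − 0 = 2; level 1: 10 − 6 = 4; level 2: 14 − 12 = 2. Moderate stays.
Weak (assigned level 0): level 0: 2 − 0 = 2; level 1: 10 − 9 = 1; level 2: 14 − 18 = -4. Weak stays.
Every type prefers its assigned level; separation holds.

Yes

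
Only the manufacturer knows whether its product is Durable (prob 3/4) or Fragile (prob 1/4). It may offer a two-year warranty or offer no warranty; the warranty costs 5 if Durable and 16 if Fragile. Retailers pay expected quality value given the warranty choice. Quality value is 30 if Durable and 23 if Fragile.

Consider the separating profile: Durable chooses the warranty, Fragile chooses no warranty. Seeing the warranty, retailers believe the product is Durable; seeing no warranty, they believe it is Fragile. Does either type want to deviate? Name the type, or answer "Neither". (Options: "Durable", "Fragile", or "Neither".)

Neither

The warranty pays 30; no warranty pays 23.
Durable: assigned the warranty, nets 30 − 5 = 25; deviating to no warranty nets 23.
Fragile: assigned no warranty, nets 23; deviating to the warranty nets 30 − 16 = 14.
Both types strictly prefer their assigned action; no profitable deviation.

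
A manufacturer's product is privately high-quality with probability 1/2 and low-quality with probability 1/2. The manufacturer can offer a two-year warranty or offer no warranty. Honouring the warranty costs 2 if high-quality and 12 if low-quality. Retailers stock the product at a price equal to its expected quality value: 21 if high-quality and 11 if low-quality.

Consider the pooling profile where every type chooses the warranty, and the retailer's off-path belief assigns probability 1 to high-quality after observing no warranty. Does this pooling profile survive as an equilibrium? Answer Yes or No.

On path, the retailer holds the prior and pays 1/2·21 + 1/2·11 = 16. Off path (no warranty), believing high-quality, it pays 21.
high-quality: the warranty nets 16 − 2 = 14; no warranty nets 21. high-quality would deviate.
low-quality: the warranty nets 16 − 12 = 4; no warranty nets 21. low-quality would deviate.
A type deviates, so pooling fails.

No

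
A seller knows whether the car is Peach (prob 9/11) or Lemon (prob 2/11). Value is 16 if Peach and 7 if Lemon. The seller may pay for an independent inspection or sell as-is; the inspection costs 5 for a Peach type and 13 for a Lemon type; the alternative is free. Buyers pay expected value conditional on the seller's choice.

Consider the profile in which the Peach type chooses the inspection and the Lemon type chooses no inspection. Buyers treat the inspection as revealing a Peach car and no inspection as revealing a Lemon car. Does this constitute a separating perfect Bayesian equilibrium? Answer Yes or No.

Yes

Under these beliefs, the inspection earns price 16 and no inspection earns price 7.
Peach: the inspection nets 16 − 5 = 11; no inspection nets 7. Peach prefers the inspection.
Lemon: the inspection nets 16 − 13 = 3; no inspection nets 7. Lemon prefers no inspection.
Neither type deviates, so the separating profile is an equilibrium.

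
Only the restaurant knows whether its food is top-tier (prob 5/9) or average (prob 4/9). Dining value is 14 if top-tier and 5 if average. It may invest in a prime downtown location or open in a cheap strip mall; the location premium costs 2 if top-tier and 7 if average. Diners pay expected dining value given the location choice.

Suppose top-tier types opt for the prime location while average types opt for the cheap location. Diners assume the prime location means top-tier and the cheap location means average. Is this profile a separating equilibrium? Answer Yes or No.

No

Under these beliefs, the prime location earns price premium 14 and the cheap location earns price premium 5.
top-tier: the prime location nets 14 − 2 = 12; the cheap location nets 5. top-tier prefers the prime location.
average: the prime location nets 14 − 7 = 7; the cheap location nets 5. average would deviate to the prime location.
average has a profitable deviation, so the profile is not an equilibrium.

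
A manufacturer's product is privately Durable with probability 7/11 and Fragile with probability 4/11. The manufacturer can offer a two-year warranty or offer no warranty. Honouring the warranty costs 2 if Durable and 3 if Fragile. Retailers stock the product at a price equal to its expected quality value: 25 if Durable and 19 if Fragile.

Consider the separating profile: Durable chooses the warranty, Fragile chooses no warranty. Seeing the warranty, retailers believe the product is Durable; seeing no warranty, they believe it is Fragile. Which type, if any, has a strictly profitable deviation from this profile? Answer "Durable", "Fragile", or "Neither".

Fragile

The warranty pays 25; no warranty pays 19.
Durable: assigned the warranty, nets 25 − 2 = 23; deviating to no warranty nets 19.
Fragile: assigned no warranty, nets 19; deviating to the warranty nets 25 − 3 = 22.
The Fragile type gains 3 by deviating.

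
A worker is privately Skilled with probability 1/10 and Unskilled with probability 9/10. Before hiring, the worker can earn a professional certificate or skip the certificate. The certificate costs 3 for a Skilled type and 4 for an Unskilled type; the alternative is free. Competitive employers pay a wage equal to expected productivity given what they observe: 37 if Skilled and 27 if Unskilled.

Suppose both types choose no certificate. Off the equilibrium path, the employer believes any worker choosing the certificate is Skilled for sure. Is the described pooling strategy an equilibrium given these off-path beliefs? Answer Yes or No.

No

On path, the employer holds the prior and pays 1/10·37 + 9/10·27 = 28. Off path (the certificate), believing Skilled, it pays 37.
Skilled: no certificate nets 28; the certificate nets 37 − 3 = 34. Skilled would deviate.
Unskilled: no certificate nets 28; the certificate nets 37 − 4 = 33. Unskilled would deviate.
A type deviates, so pooling fails.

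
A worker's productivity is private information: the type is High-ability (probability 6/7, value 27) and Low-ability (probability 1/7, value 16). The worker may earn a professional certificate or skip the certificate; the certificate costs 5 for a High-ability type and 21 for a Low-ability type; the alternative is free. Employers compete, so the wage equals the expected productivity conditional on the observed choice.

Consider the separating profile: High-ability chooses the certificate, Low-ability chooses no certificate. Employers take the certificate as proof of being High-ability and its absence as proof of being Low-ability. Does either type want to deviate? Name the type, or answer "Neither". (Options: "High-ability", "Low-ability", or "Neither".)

The certificate pays 27; no certificate pays 16.
High-ability: assigned the certificate, nets 27 − 5 = 22; deviating to no certificate nets 16.
Low-ability: assigned no certificate, nets 16; deviating to the certificate nets 27 − 21 = 6.
Both types strictly prefer their assigned action; no profitable deviation.

Neither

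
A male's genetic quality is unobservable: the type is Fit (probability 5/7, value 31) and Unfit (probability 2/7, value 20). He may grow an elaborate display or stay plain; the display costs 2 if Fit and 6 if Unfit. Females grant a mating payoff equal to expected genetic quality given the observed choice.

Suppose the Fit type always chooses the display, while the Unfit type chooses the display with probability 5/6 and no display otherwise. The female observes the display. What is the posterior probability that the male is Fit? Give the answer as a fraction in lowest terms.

P(the display) = (5/7)·1 + (2/7)·(5/6) = 20/21.
By Bayes' rule, P(Fit | the display) = (5/7) / (20/21) = 3/4.

3/4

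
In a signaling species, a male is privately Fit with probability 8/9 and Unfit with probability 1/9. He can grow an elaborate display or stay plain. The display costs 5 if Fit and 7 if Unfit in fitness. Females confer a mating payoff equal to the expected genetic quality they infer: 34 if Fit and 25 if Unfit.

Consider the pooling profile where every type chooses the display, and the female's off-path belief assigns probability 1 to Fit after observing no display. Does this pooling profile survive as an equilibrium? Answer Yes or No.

On path, the female holds the prior and pays 8/9·34 + 1/9·25 = 33. Off path (no display), believing Fit, it pays 34.
Fit: the display nets 33 − 5 = 28; no display nets 34. Fit would deviate.
Unfit: the display nets 33 − 7 = 26; no display nets 34. Unfit would deviate.
A type deviates, so pooling fails.

No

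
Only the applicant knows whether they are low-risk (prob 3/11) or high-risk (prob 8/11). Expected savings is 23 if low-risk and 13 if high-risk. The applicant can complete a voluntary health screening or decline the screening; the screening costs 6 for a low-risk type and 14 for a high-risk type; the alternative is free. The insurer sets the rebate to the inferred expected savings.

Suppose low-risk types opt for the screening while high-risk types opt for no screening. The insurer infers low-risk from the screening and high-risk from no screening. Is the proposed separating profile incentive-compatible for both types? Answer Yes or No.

Yes

Under these beliefs, the screening earns rebate 23 and no screening earns rebate 13.
low-risk: the screening nets 23 − 6 = 17; no screening nets 13. low-risk prefers the screening.
high-risk: the screening nets 23 − 14 = 9; no screening nets 13. high-risk prefers no screening.
Neither type deviates, so the separating profile is an equilibrium.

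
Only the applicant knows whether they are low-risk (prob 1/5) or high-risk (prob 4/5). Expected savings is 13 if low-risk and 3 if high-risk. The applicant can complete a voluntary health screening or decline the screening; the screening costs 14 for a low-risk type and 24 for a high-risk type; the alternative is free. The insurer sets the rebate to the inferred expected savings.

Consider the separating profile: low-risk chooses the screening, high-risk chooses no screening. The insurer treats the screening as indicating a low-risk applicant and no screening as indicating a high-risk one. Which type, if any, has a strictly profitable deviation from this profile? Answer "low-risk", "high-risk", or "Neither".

low-risk

The screening pays 13; no screening pays 3.
low-risk: assigned the screening, nets 13 − 14 = -1; deviating to no screening nets 3.
high-risk: assigned no screening, nets 3; deviating to the screening nets 13 − 24 = -11.
The low-risk type gains 4 by deviating.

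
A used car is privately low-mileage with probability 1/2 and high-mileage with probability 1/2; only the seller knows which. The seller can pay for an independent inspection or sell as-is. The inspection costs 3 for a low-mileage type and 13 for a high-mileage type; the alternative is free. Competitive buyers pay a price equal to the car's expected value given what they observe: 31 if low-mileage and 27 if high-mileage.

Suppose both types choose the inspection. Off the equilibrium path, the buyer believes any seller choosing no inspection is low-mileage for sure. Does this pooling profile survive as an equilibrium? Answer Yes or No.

On path, the buyer holds the prior and pays 1/2·31 + 1/2·27 = 29. Off path (no inspection), believing low-mileage, it pays 31.
low-mileage: the inspection nets 29 − 3 = 26; no inspection nets 31. low-mileage would deviate.
high-mileage: the inspection nets 29 − 13 = 16; no inspection nets 31. high-mileage would deviate.
A type deviates, so pooling fails.

No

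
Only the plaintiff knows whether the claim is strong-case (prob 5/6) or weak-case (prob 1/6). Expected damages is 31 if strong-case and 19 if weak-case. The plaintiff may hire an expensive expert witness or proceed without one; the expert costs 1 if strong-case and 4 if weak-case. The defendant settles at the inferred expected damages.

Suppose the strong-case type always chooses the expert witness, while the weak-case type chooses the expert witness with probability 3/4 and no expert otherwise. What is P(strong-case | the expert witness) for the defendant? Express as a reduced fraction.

20/23

P(the expert witness) = (5/6)·1 + (1/6)·(3/4) = 23/24.
By Bayes' rule, P(strong-case | the expert witness) = (5/6) / (23/24) = 20/23.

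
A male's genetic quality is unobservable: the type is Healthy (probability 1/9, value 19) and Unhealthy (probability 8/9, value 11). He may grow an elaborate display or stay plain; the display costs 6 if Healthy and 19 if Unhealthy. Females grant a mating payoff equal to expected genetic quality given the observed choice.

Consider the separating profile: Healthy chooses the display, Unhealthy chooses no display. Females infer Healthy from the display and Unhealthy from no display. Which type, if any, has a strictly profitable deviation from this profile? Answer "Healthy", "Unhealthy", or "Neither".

The display pays 19; no display pays 11.
Healthy: assigned the display, nets 19 − 6 = 13; deviating to no display nets 11.
Unhealthy: assigned no display, nets 11; deviating to the display nets 19 − 19 = 0.
Both types strictly prefer their assigned action; no profitable deviation.

Neither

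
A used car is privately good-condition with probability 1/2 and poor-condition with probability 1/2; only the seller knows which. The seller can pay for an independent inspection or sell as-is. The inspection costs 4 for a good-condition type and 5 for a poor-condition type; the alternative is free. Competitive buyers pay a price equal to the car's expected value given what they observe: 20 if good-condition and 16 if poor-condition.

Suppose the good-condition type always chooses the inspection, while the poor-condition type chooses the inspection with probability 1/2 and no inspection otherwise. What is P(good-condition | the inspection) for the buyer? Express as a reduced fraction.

P(the inspection) = (1/2)·1 + (1/2)·(1/2) = 3/4.
By Bayes' rule, P(good-condition | the inspection) = (1/2) / (3/4) = 2/3.

2/3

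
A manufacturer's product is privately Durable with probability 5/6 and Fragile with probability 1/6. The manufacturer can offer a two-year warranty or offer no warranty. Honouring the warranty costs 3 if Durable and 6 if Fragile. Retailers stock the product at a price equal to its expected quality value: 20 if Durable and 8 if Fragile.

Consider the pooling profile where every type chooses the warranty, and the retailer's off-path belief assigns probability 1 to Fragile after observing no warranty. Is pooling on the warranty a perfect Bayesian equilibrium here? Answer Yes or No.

On path, the retailer holds the prior and pays 5/6·20 + 1/6·8 = 18. Off path (no warranty), believing Fragile, it pays 8.
Durable: the warranty nets 18 − 3 = 15; no warranty nets 8. Durable stays.
Fragile: the warranty nets 18 − 6 = 12; no warranty nets 8. Fragile stays.
No type deviates, so pooling is sustained.

Yes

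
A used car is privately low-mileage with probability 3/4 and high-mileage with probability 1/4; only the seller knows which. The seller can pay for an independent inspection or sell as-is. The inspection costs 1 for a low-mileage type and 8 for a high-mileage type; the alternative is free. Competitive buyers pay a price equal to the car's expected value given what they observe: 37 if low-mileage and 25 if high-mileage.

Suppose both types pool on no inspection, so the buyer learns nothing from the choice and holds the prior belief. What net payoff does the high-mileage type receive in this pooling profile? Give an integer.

34

Pooled price = 3/4·37 + 1/4·25 = 34.
high-mileage pays no cost for no inspection, so net payoff = 34.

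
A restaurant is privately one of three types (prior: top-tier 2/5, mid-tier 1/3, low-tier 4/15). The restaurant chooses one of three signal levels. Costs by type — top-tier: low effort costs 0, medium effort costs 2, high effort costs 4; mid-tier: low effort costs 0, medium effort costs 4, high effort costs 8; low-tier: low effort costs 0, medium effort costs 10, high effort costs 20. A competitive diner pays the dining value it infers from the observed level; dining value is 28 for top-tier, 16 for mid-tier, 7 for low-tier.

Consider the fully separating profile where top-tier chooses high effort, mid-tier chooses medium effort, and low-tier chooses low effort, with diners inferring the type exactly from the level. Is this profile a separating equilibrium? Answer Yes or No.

No

Separating price premiums: high effort → 28, medium effort → 16, low effort → 7.
top-tier (assigned high effort): low effort: 7 − 0 = 7; medium effort: 16 − 2 = 14; high effort: 28 − 4 = 24. top-tier stays.
mid-tier (assigned medium effort): low effort: 7 − 0 = 7; medium effort: 16 − 4 = 12; high effort: 28 − 8 = 20. mid-tier prefers high effort.
low-tier (assigned low effort): low effort: 7 − 0 = 7; medium effort: 16 − 10 = 6; high effort: 28 − 20 = 8. low-tier prefers high effort.
At least one type deviates; the separating profile fails.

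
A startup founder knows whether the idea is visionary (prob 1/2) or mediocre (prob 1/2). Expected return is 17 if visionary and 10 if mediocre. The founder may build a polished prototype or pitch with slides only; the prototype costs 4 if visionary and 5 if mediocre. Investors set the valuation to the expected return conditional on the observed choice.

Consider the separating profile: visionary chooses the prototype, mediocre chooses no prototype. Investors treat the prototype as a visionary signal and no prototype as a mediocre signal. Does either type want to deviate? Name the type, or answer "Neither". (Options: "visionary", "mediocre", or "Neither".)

The prototype pays 17; no prototype pays 10.
visionary: assigned the prototype, nets 17 − 4 = 13; deviating to no prototype nets 10.
mediocre: assigned no prototype, nets 10; deviating to the prototype nets 17 − 5 = 12.
The mediocre type gains 2 by deviating.

mediocre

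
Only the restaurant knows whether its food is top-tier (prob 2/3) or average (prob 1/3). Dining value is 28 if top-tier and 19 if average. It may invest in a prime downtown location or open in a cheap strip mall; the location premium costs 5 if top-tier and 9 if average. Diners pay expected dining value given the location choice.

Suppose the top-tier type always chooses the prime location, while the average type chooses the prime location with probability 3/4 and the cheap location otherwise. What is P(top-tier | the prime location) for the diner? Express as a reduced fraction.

P(the prime location) = (2/3)·1 + (1/3)·(3/4) = 11/12.
By Bayes' rule, P(top-tier | the prime location) = (2/3) / (11/12) = 8/11.

8/11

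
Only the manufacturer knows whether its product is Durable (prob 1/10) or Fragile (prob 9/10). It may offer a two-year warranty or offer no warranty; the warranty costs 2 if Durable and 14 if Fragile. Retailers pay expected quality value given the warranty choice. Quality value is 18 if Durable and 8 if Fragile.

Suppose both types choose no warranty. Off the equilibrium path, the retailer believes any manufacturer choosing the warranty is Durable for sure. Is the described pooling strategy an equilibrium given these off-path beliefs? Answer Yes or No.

On path, the retailer holds the prior and pays 1/10·18 + 9/10·8 = 9. Off path (the warranty), believing Durable, it pays 18.
Durable: no warranty nets 9; the warranty nets 18 − 2 = 16. Durable would deviate.
Fragile: no warranty nets 9; the warranty nets 18 − 14 = 4. Fragile stays.
A type deviates, so pooling fails.

No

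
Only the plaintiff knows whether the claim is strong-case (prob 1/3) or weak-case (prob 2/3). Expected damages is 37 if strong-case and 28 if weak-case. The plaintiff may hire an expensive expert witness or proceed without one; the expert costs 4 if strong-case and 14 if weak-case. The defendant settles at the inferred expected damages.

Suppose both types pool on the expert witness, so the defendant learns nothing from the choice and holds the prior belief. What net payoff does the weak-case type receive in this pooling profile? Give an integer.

17

Pooled settlement = 1/3·37 + 2/3·28 = 31.
weak-case pays cost 14 for the expert witness, so net payoff = 31 − 14 = 17.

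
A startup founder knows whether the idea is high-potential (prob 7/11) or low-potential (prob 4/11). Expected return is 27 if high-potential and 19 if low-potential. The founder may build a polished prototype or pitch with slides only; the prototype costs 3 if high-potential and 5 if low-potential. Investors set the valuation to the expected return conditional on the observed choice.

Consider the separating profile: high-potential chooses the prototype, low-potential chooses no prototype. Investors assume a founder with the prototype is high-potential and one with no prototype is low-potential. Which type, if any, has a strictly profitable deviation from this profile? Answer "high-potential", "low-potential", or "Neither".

The prototype pays 27; no prototype pays 19.
high-potential: assigned the prototype, nets 27 − 3 = 24; deviating to no prototype nets 19.
low-potential: assigned no prototype, nets 19; deviating to the prototype nets 27 − 5 = 22.
The low-potential type gains 3 by deviating.

low-potential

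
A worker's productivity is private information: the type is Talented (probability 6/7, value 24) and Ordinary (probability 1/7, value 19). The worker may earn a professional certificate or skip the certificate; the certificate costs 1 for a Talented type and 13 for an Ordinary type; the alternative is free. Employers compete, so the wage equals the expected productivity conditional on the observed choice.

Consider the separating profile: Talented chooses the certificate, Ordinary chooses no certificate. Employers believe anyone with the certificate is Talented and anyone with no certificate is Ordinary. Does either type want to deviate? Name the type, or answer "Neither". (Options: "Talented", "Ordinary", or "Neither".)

The certificate pays 24; no certificate pays 19.
Talented: assigned the certificate, nets 24 − 1 = 23; deviating to no certificate nets 19.
Ordinary: assigned no certificate, nets 19; deviating to the certificate nets 24 − 13 = 11.
Both types strictly prefer their assigned action; no profitable deviation.

Neither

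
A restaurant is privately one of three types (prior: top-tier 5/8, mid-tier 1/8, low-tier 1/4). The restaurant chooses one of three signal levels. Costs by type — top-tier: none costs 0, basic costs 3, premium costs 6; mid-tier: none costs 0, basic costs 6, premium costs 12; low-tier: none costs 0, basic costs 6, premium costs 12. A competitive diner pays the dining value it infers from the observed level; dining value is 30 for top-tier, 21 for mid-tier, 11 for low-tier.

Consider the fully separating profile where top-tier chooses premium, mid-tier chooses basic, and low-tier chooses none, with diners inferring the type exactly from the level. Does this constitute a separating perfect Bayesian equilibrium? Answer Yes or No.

No

Separating price premiums: premium → 30, basic → 21, none → 11.
top-tier (assigned premium): none: 11 − 0 = 11; basic: 21 − 3 = 18; premium: 30 − 6 = 24. top-tier stays.
mid-tier (assigned basic): none: 11 − 0 = 11; basic: 21 − 6 = 15; premium: 30 − 12 = 18. mid-tier prefers premium.
low-tier (assigned none): none: 11 − 0 = 11; basic: 21 − 6 = 15; premium: 30 − 12 = 18. low-tier prefers premium.
At least one type deviates; the separating profile fails.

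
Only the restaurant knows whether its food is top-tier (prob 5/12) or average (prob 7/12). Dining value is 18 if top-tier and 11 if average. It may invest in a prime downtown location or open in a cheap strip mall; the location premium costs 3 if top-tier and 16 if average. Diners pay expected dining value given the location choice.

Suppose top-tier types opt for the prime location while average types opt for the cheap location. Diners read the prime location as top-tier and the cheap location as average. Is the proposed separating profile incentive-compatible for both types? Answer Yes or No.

Yes

Under these beliefs, the prime location earns price premium 18 and the cheap location earns price premium 11.
top-tier: the prime location nets 18 − 3 = 15; the cheap location nets 11. top-tier prefers the prime location.
average: the prime location nets 18 − 16 = 2; the cheap location nets 11. average prefers the cheap location.
Neither type deviates, so the separating profile is an equilibrium.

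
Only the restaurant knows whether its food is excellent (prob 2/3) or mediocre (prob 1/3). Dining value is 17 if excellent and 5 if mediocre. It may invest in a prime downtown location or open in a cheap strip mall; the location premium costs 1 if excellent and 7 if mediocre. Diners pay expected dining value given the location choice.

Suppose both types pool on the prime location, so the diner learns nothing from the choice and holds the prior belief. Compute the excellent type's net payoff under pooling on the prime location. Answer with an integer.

Pooled price premium = 2/3·17 + 1/3·5 = 13.
excellent pays cost 1 for the prime location, so net payoff = 13 − 1 = 12.

12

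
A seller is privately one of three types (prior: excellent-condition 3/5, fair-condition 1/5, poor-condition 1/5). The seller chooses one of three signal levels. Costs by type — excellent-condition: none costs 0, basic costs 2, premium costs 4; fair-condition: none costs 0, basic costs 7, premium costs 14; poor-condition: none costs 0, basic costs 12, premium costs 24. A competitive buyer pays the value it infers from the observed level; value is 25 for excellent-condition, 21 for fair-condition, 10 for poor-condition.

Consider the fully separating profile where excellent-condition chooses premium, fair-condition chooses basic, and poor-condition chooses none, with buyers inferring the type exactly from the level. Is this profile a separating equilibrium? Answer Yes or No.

Separating prices: premium → 25, basic → 21, none → 10.
excellent-condition (assigned premium): none: 10 − 0 = 10; basic: 21 − 2 = 19; premium: 25 − 4 = 21. excellent-condition stays.
fair-condition (assigned basic): none: 10 − 0 = 10; basic: 21 − 7 = 14; premium: 25 − 14 = 11. fair-condition stays.
poor-condition (assigned none): none: 10 − 0 = 10; basic: 21 − 12 = 9; premium: 25 − 24 = 1. poor-condition stays.
Every type prefers its assigned level; separation holds.

Yes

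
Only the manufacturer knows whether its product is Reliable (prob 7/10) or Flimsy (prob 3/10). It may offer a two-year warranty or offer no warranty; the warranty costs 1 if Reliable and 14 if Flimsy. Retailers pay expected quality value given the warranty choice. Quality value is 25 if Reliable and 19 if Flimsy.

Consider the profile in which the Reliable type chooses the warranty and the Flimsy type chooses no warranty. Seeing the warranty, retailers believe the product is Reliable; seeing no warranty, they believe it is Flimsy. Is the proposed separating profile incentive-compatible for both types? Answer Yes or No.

Yes

Under these beliefs, the warranty earns price 25 and no warranty earns price 19.
Reliable: the warranty nets 25 − 1 = 24; no warranty nets 19. Reliable prefers the warranty.
Flimsy: the warranty nets 25 − 14 = 11; no warranty nets 19. Flimsy prefers no warranty.
Neither type deviates, so the separating profile is an equilibrium.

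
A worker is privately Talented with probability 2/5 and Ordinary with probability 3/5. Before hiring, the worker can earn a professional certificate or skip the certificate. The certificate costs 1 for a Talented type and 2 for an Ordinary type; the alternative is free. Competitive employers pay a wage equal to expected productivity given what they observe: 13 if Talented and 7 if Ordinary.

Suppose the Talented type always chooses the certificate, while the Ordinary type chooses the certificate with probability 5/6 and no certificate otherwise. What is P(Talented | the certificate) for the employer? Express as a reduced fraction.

P(the certificate) = (2/5)·1 + (3/5)·(5/6) = 9/10.
By Bayes' rule, P(Talented | the certificate) = (2/5) / (9/10) = 4/9.

4/9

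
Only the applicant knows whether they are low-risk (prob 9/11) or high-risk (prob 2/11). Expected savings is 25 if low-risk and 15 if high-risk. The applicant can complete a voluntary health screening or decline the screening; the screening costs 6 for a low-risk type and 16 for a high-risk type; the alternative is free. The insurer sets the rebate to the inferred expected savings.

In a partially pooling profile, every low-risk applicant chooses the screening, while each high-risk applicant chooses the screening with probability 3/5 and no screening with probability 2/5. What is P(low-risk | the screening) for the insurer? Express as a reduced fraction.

P(the screening) = (9/11)·1 + (2/11)·(3/5) = 51/55.
By Bayes' rule, P(low-risk | the screening) = (9/11) / (51/55) = 15/17.

15/17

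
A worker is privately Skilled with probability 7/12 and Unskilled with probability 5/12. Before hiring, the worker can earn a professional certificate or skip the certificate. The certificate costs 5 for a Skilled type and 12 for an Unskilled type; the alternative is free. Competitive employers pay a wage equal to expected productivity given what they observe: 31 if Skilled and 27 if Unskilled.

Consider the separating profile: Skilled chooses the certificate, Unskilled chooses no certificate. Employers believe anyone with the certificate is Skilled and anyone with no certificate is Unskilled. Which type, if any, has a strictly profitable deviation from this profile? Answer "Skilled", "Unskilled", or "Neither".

Skilled

The certificate pays 31; no certificate pays 27.
Skilled: assigned the certificate, nets 31 − 5 = 26; deviating to no certificate nets 27.
Unskilled: assigned no certificate, nets 27; deviating to the certificate nets 31 − 12 = 19.
The Skilled type gains 1 by deviating.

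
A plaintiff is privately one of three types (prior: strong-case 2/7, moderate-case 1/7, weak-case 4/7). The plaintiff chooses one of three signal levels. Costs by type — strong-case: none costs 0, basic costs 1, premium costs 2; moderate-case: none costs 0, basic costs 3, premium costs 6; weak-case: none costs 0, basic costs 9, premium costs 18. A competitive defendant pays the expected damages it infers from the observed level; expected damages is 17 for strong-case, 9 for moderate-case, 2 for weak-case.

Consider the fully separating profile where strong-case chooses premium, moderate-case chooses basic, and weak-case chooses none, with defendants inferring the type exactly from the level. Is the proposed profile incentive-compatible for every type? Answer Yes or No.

No

Separating settlements: premium → 17, basic → 9, none → 2.
strong-case (assigned premium): none: 2 − 0 = 2; basic: 9 − 1 = 8; premium: 17 − 2 = 15. strong-case stays.
moderate-case (assigned basic): none: 2 − 0 = 2; basic: 9 − 3 = 6; premium: 17 − 6 = 11. moderate-case prefers premium.
weak-case (assigned none): none: 2 − 0 = 2; basic: 9 − 9 = 0; premium: 17 − 18 = -1. weak-case stays.
At least one type deviates; the separating profile fails.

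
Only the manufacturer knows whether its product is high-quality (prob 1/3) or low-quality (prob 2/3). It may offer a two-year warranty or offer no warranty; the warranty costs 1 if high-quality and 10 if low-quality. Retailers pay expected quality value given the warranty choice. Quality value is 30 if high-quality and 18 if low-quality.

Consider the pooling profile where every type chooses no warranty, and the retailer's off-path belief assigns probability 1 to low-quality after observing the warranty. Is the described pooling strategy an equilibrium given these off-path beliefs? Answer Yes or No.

On path, the retailer holds the prior and pays 1/3·30 + 2/3·18 = 22. Off path (the warranty), believing low-quality, it pays 18.
high-quality: no warranty nets 22; the warranty nets 18 − 1 = 17. high-quality stays.
low-quality: no warranty nets 22; the warranty nets 18 − 10 = 8. low-quality stays.
No type deviates, so pooling is sustained.

Yes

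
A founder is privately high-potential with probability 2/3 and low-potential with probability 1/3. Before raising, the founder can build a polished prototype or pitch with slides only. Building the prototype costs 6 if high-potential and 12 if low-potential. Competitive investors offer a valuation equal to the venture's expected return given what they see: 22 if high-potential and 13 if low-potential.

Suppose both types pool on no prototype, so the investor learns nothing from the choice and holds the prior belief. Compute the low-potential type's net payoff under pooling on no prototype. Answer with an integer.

19

Pooled valuation = 2/3·22 + 1/3·13 = 19.
low-potential pays no cost for no prototype, so net payoff = 19.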